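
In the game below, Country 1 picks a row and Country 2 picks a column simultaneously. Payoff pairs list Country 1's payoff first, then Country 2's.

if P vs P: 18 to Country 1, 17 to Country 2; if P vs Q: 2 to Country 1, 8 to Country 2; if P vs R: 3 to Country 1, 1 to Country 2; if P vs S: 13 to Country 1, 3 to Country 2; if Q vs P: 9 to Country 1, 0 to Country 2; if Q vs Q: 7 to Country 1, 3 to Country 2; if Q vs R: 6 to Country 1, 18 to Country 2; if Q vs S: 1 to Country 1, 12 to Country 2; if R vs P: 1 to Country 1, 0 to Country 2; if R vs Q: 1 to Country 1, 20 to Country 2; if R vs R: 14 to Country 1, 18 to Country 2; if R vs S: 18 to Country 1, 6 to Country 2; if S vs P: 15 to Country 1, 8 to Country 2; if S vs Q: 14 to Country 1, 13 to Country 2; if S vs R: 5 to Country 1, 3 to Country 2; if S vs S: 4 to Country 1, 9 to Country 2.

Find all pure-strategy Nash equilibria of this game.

(P, P) and (S, Q)

A profile is a Nash equilibrium when each player is best-responding to the other.
Country 1's best responses — vs P: P (payoff 18); vs Q: S (payoff 14); vs R: R (payoff 14); vs S: R (payoff 18).
Country 2's best responses — vs P: P (payoff 17); vs Q: R (payoff 18); vs R: Q (payoff 20); vs S: Q (payoff 13).
Mutual best responses occur at (P, P) and (S, Q); at each, neither player gains by switching.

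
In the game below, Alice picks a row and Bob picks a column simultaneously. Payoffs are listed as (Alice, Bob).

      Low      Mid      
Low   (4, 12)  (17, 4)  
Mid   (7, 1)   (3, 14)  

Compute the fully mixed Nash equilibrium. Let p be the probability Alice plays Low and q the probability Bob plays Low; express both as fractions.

p = 13/21, q = 14/17

In a mixed NE each player is indifferent between their pure strategies, so the opponent's mix sets the indifference.
Bob indifferent between Low and Mid: p·12 + (1−p)·1 = p·4 + (1−p)·14 ⟹ 1 + 11p = 14 + (-10)p ⟹ p = 13/21.
Alice indifferent between Low and Mid: q·4 + (1−q)·17 = q·7 + (1−q)·3 ⟹ 17 + (-13)q = 3 + 4q ⟹ q = 14/17.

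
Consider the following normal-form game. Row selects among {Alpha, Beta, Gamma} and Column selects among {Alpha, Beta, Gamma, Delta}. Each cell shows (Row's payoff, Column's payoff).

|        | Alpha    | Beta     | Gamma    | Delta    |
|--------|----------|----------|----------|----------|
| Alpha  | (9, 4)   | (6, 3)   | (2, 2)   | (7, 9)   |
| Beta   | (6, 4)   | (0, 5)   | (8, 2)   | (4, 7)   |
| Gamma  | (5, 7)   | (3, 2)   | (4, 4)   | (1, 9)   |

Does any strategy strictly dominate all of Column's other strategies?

Check whether one of Column's strategies beats all alternatives regardless of what the opponent does.
Delta strictly dominates: vs Alpha: 9 > each of {4, 3, 2}; vs Beta: 7 > each of {4, 5, 2}; vs Gamma: 9 > each of {7, 2, 4}.

Delta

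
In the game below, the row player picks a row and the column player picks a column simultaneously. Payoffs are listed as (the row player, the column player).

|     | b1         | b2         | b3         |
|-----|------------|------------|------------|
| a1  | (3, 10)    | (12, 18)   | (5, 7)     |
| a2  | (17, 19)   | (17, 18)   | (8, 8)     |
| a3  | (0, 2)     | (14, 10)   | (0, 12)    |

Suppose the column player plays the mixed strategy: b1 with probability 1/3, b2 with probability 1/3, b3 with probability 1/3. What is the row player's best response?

The row player's best reply maximizes expected payoff against the mix.
a1: (1/3)·3 + (1/3)·12 + (1/3)·5 = 20/3
a2: (1/3)·17 + (1/3)·17 + (1/3)·8 = 14
a3: (1/3)·0 + (1/3)·14 + (1/3)·0 = 14/3
Highest expected payoff is 14, from a2.

a2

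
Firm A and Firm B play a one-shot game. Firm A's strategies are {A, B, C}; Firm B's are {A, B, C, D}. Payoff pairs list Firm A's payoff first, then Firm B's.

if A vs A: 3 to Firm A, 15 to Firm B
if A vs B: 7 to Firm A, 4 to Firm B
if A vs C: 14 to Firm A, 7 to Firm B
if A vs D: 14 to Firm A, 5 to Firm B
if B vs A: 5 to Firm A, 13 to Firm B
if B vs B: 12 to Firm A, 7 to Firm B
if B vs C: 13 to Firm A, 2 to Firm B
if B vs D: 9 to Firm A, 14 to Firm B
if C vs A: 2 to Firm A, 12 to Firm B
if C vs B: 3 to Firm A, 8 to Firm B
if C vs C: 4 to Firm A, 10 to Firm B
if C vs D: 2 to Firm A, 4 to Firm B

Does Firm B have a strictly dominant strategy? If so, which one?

None

Check whether one of Firm B's strategies beats all alternatives regardless of what the opponent does.
A is not dominant: against B, D gives 14 > 13.
B is not dominant: against A, A gives 15 > 4.
C is not dominant: against A, A gives 15 > 7.
D is not dominant: against A, A gives 15 > 5.
No single strategy is best against every opponent action.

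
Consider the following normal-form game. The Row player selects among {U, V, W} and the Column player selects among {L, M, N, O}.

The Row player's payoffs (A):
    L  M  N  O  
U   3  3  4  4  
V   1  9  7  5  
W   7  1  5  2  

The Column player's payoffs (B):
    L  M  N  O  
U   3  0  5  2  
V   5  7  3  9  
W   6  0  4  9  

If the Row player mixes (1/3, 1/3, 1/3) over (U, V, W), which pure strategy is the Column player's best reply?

Compute the Column player's expected payoff from each pure strategy against the given mix.
L: (1/3)·3 + (1/3)·5 + (1/3)·6 = 14/3
M: (1/3)·0 + (1/3)·7 + (1/3)·0 = 7/3
N: (1/3)·5 + (1/3)·3 + (1/3)·4 = 4
O: (1/3)·2 + (1/3)·9 + (1/3)·9 = 20/3
Highest expected payoff is 20/3, from O.

O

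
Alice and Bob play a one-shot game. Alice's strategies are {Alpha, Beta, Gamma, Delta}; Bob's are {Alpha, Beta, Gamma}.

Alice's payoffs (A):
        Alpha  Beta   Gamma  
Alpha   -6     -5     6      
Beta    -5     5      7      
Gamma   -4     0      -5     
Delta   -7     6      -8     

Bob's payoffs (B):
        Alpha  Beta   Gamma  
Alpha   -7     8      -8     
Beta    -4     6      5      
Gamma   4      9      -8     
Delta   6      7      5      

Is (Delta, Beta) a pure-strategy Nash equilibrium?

Holding Bob at Beta: Alice gets 6 from Delta, versus -5 from Alpha, 5 from Beta, 0 from Gamma. No profitable deviation for Alice.
Holding Alice at Delta: Bob gets 7 from Beta, versus 6 from Alpha, 5 from Gamma. No profitable deviation for Bob either.

Yes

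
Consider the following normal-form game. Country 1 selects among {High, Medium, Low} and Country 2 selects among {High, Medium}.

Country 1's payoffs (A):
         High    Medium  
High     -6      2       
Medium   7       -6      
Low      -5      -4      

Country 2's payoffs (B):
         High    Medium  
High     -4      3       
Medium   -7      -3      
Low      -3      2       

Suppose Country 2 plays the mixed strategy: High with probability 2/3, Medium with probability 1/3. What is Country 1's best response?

Compute Country 1's expected payoff from each pure strategy against the given mix.
High: (2/3)·(-6) + (1/3)·2 = -10/3
Medium: (2/3)·7 + (1/3)·(-6) = 8/3
Low: (2/3)·(-5) + (1/3)·(-4) = -14/3
Highest expected payoff is 8/3, from Medium.

Medium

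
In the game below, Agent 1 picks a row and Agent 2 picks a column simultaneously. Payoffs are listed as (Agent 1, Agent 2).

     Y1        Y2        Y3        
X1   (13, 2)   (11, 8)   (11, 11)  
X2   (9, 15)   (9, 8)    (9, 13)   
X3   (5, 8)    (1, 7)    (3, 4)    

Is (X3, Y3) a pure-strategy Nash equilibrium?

Holding Agent 2 at Y3: Agent 1 gets 3 from X3 but could get 11 by switching to X1. Agent 1 has a profitable deviation.

No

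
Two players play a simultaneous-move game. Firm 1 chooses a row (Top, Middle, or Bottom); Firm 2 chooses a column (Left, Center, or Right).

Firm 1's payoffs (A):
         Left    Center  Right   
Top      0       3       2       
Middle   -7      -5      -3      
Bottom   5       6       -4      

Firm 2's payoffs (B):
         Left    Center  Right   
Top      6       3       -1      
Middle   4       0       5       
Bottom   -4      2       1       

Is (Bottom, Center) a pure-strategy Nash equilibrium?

Yes

Holding Firm 2 at Center: Firm 1 gets 6 from Bottom, versus 3 from Top, -5 from Middle. No profitable deviation for Firm 1.
Holding Firm 1 at Bottom: Firm 2 gets 2 from Center, versus -4 from Left, 1 from Right. No profitable deviation for Firm 2 either.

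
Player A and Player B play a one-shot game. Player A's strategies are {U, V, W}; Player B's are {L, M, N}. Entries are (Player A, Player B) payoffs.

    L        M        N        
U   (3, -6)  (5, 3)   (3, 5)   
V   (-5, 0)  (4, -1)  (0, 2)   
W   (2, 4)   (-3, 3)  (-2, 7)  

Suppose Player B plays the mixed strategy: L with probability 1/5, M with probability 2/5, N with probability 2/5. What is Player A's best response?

U

Player A's best reply maximizes expected payoff against the mix.
U: (1/5)·3 + (2/5)·5 + (2/5)·3 = 19/5
V: (1/5)·(-5) + (2/5)·4 + (2/5)·0 = 3/5
W: (1/5)·2 + (2/5)·(-3) + (2/5)·(-2) = -8/5
Highest expected payoff is 19/5, from U.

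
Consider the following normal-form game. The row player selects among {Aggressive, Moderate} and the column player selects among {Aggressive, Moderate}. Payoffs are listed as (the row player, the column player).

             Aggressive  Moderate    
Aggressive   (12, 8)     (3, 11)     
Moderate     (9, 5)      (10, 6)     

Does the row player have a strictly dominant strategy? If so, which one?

A strategy is strictly dominant if it gives the row player a strictly higher payoff than every other strategy, against every choice by the opponent.
Aggressive is not dominant: against Moderate, Moderate gives 10 > 3.
Moderate is not dominant: against Aggressive, Aggressive gives 12 > 9.
No single strategy is best against every opponent action.

None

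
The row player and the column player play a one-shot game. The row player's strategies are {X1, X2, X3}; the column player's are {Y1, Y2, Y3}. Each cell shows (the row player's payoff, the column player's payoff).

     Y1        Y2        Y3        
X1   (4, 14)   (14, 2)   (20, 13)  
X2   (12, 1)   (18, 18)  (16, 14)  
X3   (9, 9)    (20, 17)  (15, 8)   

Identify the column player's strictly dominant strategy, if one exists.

A strategy is strictly dominant if it gives the column player a strictly higher payoff than every other strategy, against every choice by the opponent.
Y1 is not dominant: against X2, Y2 gives 18 > 1.
Y2 is not dominant: against X1, Y1 gives 14 > 2.
Y3 is not dominant: against X1, Y1 gives 14 > 13.
No single strategy is best against every opponent action.

No strictly dominant strategy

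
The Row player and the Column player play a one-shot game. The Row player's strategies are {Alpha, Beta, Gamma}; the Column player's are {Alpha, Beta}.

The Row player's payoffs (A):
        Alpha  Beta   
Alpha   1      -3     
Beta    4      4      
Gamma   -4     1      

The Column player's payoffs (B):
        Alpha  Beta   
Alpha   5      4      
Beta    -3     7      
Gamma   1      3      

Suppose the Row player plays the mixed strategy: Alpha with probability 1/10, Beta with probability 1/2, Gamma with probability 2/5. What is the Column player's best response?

The Column player's best reply maximizes expected payoff against the mix.
Alpha: (1/10)·5 + (1/2)·(-3) + (2/5)·1 = -3/5
Beta: (1/10)·4 + (1/2)·7 + (2/5)·3 = 51/10
Highest expected payoff is 51/10, from Beta.

Beta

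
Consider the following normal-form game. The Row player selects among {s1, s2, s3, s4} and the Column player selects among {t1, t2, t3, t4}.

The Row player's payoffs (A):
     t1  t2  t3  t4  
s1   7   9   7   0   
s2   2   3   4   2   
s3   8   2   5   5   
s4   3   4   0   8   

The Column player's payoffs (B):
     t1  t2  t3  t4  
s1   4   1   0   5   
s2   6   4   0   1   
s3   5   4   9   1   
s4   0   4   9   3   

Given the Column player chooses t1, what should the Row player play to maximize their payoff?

With the Column player fixed at t1, the Row player's payoffs are: s1 → 7, s2 → 2, s3 → 8, s4 → 3.
The maximum is 8, achieved by s3.

s3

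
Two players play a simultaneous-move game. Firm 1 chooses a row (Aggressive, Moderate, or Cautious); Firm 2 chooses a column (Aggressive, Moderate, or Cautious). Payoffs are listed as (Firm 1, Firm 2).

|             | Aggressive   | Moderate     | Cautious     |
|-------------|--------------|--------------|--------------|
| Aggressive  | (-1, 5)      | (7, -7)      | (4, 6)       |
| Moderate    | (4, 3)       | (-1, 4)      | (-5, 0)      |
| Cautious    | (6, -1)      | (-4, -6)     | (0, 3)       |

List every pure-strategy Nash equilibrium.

Find each player's best response to every opponent strategy; NE are the intersections.
Firm 1's best responses — vs Aggressive: Cautious (payoff 6); vs Moderate: Aggressive (payoff 7); vs Cautious: Aggressive (payoff 4).
Firm 2's best responses — vs Aggressive: Cautious (payoff 6); vs Moderate: Moderate (payoff 4); vs Cautious: Cautious (payoff 3).
The only mutual best response is (Aggressive, Cautious); neither player gains by switching there.

(Aggressive, Cautious)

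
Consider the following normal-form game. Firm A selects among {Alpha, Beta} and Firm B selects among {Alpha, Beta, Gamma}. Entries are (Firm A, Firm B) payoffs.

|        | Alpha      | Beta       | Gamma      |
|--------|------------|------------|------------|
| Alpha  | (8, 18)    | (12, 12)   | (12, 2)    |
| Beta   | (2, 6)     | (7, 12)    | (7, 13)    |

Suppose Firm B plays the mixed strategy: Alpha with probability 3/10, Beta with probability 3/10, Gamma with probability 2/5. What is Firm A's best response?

Alpha

Firm A's best reply maximizes expected payoff against the mix.
Alpha: (3/10)·8 + (3/10)·12 + (2/5)·12 = 54/5
Beta: (3/10)·2 + (3/10)·7 + (2/5)·7 = 11/2
Highest expected payoff is 54/5, from Alpha.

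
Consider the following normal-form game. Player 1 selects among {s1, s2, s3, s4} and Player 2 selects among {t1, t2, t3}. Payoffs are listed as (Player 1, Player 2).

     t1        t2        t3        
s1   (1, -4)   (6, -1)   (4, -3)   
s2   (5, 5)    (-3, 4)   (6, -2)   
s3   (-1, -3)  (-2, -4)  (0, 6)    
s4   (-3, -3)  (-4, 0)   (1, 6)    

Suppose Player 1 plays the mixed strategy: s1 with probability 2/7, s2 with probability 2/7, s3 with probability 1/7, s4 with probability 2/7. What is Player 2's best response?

Compute Player 2's expected payoff from each pure strategy against the given mix.
t1: (2/7)·(-4) + (2/7)·5 + (1/7)·(-3) + (2/7)·(-3) = -1
t2: (2/7)·(-1) + (2/7)·4 + (1/7)·(-4) + (2/7)·0 = 2/7
t3: (2/7)·(-3) + (2/7)·(-2) + (1/7)·6 + (2/7)·6 = 8/7
Highest expected payoff is 8/7, from t3.

t3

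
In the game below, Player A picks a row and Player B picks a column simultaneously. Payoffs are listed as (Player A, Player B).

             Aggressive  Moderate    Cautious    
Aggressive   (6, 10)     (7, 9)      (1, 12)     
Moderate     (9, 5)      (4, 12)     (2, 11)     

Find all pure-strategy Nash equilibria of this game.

A profile is a Nash equilibrium when each player is best-responding to the other.
Player A's best responses — vs Aggressive: Moderate (payoff 9); vs Moderate: Aggressive (payoff 7); vs Cautious: Moderate (payoff 2).
Player B's best responses — vs Aggressive: Cautious (payoff 12); vs Moderate: Moderate (payoff 12).
No cell has both players best-responding. For instance, Player A's best reply to Moderate is Aggressive, but against Aggressive Player B prefers Cautious over Moderate.

No pure-strategy Nash equilibrium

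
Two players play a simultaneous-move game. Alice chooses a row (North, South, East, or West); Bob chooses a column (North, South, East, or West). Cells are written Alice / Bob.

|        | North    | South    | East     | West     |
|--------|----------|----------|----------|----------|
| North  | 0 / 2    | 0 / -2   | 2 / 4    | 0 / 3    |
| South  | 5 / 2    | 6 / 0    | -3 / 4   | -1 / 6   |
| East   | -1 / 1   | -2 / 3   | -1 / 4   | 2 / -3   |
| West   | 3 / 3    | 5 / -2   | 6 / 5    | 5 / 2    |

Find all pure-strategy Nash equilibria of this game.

Check mutual best responses: a cell is a NE iff neither player can gain by unilaterally deviating.
Alice's best responses — vs North: South (payoff 5); vs South: South (payoff 6); vs East: West (payoff 6); vs West: West (payoff 5).
Bob's best responses — vs North: East (payoff 4); vs South: West (payoff 6); vs East: East (payoff 4); vs West: East (payoff 5).
The only mutual best response is (West, East); neither player gains by switching there.

(West, East)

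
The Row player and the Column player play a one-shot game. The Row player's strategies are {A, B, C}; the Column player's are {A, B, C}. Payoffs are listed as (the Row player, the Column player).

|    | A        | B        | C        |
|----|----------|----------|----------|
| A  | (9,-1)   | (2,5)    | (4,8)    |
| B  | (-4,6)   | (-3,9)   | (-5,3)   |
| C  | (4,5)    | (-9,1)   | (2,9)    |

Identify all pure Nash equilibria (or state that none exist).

A profile is a Nash equilibrium when each player is best-responding to the other.
The Row player's best responses — vs A: A (payoff 9); vs B: A (payoff 2); vs C: A (payoff 4).
The Column player's best responses — vs A: C (payoff 8); vs B: B (payoff 9); vs C: C (payoff 9).
The only mutual best response is (A, C); neither player gains by switching there.

(A, C)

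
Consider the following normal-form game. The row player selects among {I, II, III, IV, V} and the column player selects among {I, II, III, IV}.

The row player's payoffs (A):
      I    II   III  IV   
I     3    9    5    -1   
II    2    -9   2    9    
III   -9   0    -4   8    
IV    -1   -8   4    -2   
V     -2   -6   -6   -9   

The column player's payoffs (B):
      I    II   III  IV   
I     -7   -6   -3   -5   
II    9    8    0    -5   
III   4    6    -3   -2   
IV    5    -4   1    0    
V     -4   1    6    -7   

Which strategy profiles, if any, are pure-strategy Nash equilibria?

(I, III)

Check mutual best responses: a cell is a NE iff neither player can gain by unilaterally deviating.
The row player's best responses — vs I: I (payoff 3); vs II: I (payoff 9); vs III: I (payoff 5); vs IV: II (payoff 9).
The column player's best responses — vs I: III (payoff -3); vs II: I (payoff 9); vs III: II (payoff 6); vs IV: I (payoff 5); vs V: III (payoff 6).
The only mutual best response is (I, III); neither player gains by switching there.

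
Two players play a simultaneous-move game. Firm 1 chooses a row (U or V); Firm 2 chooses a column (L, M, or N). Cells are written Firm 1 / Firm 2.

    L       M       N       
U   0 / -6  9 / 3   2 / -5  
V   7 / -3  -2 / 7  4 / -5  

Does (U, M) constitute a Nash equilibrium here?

Yes

Holding Firm 2 at M: Firm 1 gets 9 from U, versus -2 from V. No profitable deviation for Firm 1.
Holding Firm 1 at U: Firm 2 gets 3 from M, versus -6 from L, -5 from N. No profitable deviation for Firm 2 either.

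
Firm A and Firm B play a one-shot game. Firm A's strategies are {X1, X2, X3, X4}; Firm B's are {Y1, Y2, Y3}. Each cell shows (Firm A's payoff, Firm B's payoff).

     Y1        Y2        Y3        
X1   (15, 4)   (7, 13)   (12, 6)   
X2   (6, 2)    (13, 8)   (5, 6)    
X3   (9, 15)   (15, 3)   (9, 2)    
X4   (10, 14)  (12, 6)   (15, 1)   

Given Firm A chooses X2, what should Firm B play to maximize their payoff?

With Firm A fixed at X2, Firm B's payoffs are: Y1 → 2, Y2 → 8, Y3 → 6.
The maximum is 8, achieved by Y2.

Y2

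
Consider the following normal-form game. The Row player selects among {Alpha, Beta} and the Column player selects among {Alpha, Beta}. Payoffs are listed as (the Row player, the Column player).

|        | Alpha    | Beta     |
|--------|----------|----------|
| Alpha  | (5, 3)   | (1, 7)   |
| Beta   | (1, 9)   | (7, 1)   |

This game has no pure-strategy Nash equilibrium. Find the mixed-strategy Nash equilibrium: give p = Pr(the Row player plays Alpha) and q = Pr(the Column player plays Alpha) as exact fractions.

Each player's mixing probability is pinned down by making the *other* player indifferent.
The Column player indifferent between Alpha and Beta: p·3 + (1−p)·9 = p·7 + (1−p)·1 ⟹ 9 + (-6)p = 1 + 6p ⟹ p = 2/3.
The Row player indifferent between Alpha and Beta: q·5 + (1−q)·1 = q·1 + (1−q)·7 ⟹ 1 + 4q = 7 + (-6)q ⟹ q = 3/5.

p = 2/3, q = 3/5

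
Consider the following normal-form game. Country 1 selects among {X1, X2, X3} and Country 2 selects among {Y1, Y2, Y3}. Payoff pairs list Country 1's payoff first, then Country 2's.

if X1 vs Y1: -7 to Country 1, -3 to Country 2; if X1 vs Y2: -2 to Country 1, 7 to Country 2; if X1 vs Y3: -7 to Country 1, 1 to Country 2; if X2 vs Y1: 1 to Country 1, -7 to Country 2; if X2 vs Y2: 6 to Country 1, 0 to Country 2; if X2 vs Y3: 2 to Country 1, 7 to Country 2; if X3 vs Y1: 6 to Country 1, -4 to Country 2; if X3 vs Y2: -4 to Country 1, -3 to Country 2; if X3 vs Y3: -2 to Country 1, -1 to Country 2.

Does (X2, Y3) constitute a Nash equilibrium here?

Holding Country 2 at Y3: Country 1 gets 2 from X2, versus -7 from X1, -2 from X3. No profitable deviation for Country 1.
Holding Country 1 at X2: Country 2 gets 7 from Y3, versus -7 from Y1, 0 from Y2. No profitable deviation for Country 2 either.

Yes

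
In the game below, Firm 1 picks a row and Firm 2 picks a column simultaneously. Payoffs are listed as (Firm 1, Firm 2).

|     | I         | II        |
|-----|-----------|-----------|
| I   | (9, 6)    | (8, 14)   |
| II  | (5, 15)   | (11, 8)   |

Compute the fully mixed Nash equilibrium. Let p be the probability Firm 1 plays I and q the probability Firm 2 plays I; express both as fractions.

Each player's mixing probability is pinned down by making the *other* player indifferent.
Firm 2 indifferent between I and II: p·6 + (1−p)·15 = p·14 + (1−p)·8 ⟹ 15 + (-9)p = 8 + 6p ⟹ p = 7/15.
Firm 1 indifferent between I and II: q·9 + (1−q)·8 = q·5 + (1−q)·11 ⟹ 8 + 1q = 11 + (-6)q ⟹ q = 3/7.

p = 7/15, q = 3/7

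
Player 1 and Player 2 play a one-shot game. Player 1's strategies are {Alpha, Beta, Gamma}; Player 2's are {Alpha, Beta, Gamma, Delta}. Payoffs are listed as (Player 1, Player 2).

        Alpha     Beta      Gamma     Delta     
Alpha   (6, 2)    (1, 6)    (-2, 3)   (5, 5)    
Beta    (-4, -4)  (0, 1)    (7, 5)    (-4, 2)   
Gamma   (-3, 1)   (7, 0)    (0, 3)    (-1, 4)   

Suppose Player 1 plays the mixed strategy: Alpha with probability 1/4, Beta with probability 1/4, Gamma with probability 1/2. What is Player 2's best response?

Player 2's best reply maximizes expected payoff against the mix.
Alpha: (1/4)·2 + (1/4)·(-4) + (1/2)·1 = 0
Beta: (1/4)·6 + (1/4)·1 + (1/2)·0 = 7/4
Gamma: (1/4)·3 + (1/4)·5 + (1/2)·3 = 7/2
Delta: (1/4)·5 + (1/4)·2 + (1/2)·4 = 15/4
Highest expected payoff is 15/4, from Delta.

Delta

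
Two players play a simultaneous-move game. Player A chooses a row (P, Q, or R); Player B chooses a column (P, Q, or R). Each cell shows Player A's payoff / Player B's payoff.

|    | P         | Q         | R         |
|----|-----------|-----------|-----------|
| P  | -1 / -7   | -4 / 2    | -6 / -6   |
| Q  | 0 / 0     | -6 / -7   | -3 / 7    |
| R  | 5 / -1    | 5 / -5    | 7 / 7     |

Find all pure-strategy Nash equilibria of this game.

Find each player's best response to every opponent strategy; NE are the intersections.
Player A's best responses — vs P: R (payoff 5); vs Q: R (payoff 5); vs R: R (payoff 7).
Player B's best responses — vs P: Q (payoff 2); vs Q: R (payoff 7); vs R: R (payoff 7).
The only mutual best response is (R, R); neither player gains by switching there.

(R, R)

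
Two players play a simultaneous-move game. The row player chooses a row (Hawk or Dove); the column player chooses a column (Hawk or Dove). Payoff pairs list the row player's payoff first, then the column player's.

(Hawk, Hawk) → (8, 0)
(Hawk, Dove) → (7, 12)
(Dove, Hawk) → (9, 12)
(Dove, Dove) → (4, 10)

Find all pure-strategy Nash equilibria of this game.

(Hawk, Dove) and (Dove, Hawk)

Find each player's best response to every opponent strategy; NE are the intersections.
The row player's best responses — vs Hawk: Dove (payoff 9); vs Dove: Hawk (payoff 7).
The column player's best responses — vs Hawk: Dove (payoff 12); vs Dove: Hawk (payoff 12).
Mutual best responses occur at (Hawk, Dove) and (Dove, Hawk); at each, neither player gains by switching.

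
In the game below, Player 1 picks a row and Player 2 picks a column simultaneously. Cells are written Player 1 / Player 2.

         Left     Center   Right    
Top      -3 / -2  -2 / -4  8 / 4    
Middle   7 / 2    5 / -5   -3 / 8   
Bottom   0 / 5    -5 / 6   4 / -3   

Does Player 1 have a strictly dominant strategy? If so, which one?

None

Check whether one of Player 1's strategies beats all alternatives regardless of what the opponent does.
Top is not dominant: against Left, Middle gives 7 > -3.
Middle is not dominant: against Right, Top gives 8 > -3.
Bottom is not dominant: against Left, Middle gives 7 > 0.
No single strategy is best against every opponent action.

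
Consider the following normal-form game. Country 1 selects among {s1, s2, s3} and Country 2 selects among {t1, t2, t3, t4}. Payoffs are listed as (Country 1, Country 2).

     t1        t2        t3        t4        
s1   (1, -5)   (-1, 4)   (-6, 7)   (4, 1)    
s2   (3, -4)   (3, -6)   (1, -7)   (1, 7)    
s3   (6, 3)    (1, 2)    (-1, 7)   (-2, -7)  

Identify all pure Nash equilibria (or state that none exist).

None

Find each player's best response to every opponent strategy; NE are the intersections.
Country 1's best responses — vs t1: s3 (payoff 6); vs t2: s2 (payoff 3); vs t3: s2 (payoff 1); vs t4: s1 (payoff 4).
Country 2's best responses — vs s1: t3 (payoff 7); vs s2: t4 (payoff 7); vs s3: t3 (payoff 7).
No cell has both players best-responding. For instance, Country 1's best reply to t1 is s3, but against s3 Country 2 prefers t3 over t1.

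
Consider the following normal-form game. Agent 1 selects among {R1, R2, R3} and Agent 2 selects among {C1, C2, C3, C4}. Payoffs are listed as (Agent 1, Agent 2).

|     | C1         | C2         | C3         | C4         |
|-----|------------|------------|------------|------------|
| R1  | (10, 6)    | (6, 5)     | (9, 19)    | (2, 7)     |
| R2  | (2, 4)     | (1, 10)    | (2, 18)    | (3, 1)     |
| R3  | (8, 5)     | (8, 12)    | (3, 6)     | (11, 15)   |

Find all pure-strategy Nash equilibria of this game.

(R1, C3) and (R3, C4)

Find each player's best response to every opponent strategy; NE are the intersections.
Agent 1's best responses — vs C1: R1 (payoff 10); vs C2: R3 (payoff 8); vs C3: R1 (payoff 9); vs C4: R3 (payoff 11).
Agent 2's best responses — vs R1: C3 (payoff 19); vs R2: C3 (payoff 18); vs R3: C4 (payoff 15).
Mutual best responses occur at (R1, C3) and (R3, C4); at each, neither player gains by switching.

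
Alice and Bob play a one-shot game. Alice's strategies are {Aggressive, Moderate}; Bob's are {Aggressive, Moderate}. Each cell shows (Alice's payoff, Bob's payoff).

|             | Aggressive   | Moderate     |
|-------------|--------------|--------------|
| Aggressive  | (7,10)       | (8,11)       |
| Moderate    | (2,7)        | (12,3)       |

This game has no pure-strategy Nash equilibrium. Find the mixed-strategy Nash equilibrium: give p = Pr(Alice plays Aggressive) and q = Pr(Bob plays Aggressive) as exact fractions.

p = 4/5, q = 4/9

Each player's mixing probability is pinned down by making the *other* player indifferent.
Bob indifferent between Aggressive and Moderate: p·10 + (1−p)·7 = p·11 + (1−p)·3 ⟹ 7 + 3p = 3 + 8p ⟹ p = 4/5.
Alice indifferent between Aggressive and Moderate: q·7 + (1−q)·8 = q·2 + (1−q)·12 ⟹ 8 + (-1)q = 12 + (-10)q ⟹ q = 4/9.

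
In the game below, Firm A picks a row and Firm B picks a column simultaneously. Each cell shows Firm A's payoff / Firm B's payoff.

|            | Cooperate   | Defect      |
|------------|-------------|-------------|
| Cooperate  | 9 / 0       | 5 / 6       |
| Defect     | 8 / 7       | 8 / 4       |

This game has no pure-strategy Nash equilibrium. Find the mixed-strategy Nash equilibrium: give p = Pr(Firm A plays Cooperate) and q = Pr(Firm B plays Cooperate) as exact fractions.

Each player's mixing probability is pinned down by making the *other* player indifferent.
Firm B indifferent between Cooperate and Defect: p·0 + (1−p)·7 = p·6 + (1−p)·4 ⟹ 7 + (-7)p = 4 + 2p ⟹ p = 1/3.
Firm A indifferent between Cooperate and Defect: q·9 + (1−q)·5 = q·8 + (1−q)·8 ⟹ 5 + 4q = 8 + 0q ⟹ q = 3/4.

p = 1/3, q = 3/4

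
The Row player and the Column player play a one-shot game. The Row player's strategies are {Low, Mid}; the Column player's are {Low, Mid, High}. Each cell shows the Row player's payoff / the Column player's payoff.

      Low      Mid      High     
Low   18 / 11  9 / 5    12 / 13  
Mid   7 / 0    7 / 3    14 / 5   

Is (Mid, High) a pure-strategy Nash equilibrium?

Yes

Holding the Column player at High: the Row player gets 14 from Mid, versus 12 from Low. No profitable deviation for the Row player.
Holding the Row player at Mid: the Column player gets 5 from High, versus 0 from Low, 3 from Mid. No profitable deviation for the Column player either.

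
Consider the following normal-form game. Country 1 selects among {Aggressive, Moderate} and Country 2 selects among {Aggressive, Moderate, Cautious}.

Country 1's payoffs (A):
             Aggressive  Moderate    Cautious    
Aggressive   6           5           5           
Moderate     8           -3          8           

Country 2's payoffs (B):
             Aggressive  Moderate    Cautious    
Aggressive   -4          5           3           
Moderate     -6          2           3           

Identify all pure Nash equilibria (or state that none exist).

(Aggressive, Moderate) and (Moderate, Cautious)

A profile is a Nash equilibrium when each player is best-responding to the other.
Country 1's best responses — vs Aggressive: Moderate (payoff 8); vs Moderate: Aggressive (payoff 5); vs Cautious: Moderate (payoff 8).
Country 2's best responses — vs Aggressive: Moderate (payoff 5); vs Moderate: Cautious (payoff 3).
Mutual best responses occur at (Aggressive, Moderate) and (Moderate, Cautious); at each, neither player gains by switching.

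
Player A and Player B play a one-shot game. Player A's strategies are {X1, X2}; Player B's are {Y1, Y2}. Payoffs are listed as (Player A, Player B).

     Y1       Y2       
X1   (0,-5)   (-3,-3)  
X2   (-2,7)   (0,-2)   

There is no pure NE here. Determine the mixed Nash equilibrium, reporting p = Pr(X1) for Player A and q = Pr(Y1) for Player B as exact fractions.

In a mixed NE each player is indifferent between their pure strategies, so the opponent's mix sets the indifference.
Player B indifferent between Y1 and Y2: p·(-5) + (1−p)·7 = p·(-3) + (1−p)·(-2) ⟹ 7 + (-12)p = (-2) + (-1)p ⟹ p = 9/11.
Player A indifferent between X1 and X2: q·0 + (1−q)·(-3) = q·(-2) + (1−q)·0 ⟹ (-3) + 3q = 0 + (-2)q ⟹ q = 3/5.

p = 9/11, q = 3/5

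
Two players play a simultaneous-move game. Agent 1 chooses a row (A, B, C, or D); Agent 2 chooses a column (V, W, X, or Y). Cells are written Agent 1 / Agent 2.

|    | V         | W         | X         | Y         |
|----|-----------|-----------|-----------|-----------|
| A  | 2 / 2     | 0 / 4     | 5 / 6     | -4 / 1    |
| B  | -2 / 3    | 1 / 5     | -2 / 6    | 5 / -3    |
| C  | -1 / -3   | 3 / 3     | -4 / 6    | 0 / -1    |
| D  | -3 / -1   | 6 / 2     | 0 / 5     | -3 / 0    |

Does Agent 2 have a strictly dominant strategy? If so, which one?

X

Check whether one of Agent 2's strategies beats all alternatives regardless of what the opponent does.
X strictly dominates: vs A: 6 > each of {2, 4, 1}; vs B: 6 > each of {3, 5, -3}; vs C: 6 > each of {-3, 3, -1}; vs D: 5 > each of {-1, 2, 0}.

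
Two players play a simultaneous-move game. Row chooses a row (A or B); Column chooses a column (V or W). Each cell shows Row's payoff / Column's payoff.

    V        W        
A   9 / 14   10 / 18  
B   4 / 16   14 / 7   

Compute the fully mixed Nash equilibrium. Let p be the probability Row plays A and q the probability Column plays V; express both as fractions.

In a mixed NE each player is indifferent between their pure strategies, so the opponent's mix sets the indifference.
Column indifferent between V and W: p·14 + (1−p)·16 = p·18 + (1−p)·7 ⟹ 16 + (-2)p = 7 + 11p ⟹ p = 9/13.
Row indifferent between A and B: q·9 + (1−q)·10 = q·4 + (1−q)·14 ⟹ 10 + (-1)q = 14 + (-10)q ⟹ q = 4/9.

p = 9/13, q = 4/9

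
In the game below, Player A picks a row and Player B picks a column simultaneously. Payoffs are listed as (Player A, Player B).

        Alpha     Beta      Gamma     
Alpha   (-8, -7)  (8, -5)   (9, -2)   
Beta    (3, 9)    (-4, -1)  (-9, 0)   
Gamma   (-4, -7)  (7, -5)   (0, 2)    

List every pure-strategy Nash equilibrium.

Find each player's best response to every opponent strategy; NE are the intersections.
Player A's best responses — vs Alpha: Beta (payoff 3); vs Beta: Alpha (payoff 8); vs Gamma: Alpha (payoff 9).
Player B's best responses — vs Alpha: Gamma (payoff -2); vs Beta: Alpha (payoff 9); vs Gamma: Gamma (payoff 2).
Mutual best responses occur at (Alpha, Gamma) and (Beta, Alpha); at each, neither player gains by switching.

(Alpha, Gamma) and (Beta, Alpha)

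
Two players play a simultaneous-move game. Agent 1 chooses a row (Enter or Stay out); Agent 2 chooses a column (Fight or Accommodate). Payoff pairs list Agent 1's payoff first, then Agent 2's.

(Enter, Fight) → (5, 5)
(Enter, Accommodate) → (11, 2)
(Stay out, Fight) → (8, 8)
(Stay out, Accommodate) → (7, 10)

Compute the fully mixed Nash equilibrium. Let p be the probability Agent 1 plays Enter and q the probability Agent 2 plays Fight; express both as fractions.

p = 2/5, q = 4/7

Each player's mixing probability is pinned down by making the *other* player indifferent.
Agent 2 indifferent between Fight and Accommodate: p·5 + (1−p)·8 = p·2 + (1−p)·10 ⟹ 8 + (-3)p = 10 + (-8)p ⟹ p = 2/5.
Agent 1 indifferent between Enter and Stay out: q·5 + (1−q)·11 = q·8 + (1−q)·7 ⟹ 11 + (-6)q = 7 + 1q ⟹ q = 4/7.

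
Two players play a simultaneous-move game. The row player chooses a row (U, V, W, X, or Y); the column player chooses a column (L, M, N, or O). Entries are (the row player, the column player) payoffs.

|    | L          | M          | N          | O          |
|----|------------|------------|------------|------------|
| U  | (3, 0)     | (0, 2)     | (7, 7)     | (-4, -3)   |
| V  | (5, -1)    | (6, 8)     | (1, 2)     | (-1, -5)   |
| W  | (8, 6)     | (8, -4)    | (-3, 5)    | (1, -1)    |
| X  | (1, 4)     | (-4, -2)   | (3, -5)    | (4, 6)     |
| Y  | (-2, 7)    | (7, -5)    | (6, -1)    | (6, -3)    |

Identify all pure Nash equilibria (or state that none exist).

(U, N) and (W, L)

Find each player's best response to every opponent strategy; NE are the intersections.
The row player's best responses — vs L: W (payoff 8); vs M: W (payoff 8); vs N: U (payoff 7); vs O: Y (payoff 6).
The column player's best responses — vs U: N (payoff 7); vs V: M (payoff 8); vs W: L (payoff 6); vs X: O (payoff 6); vs Y: L (payoff 7).
Mutual best responses occur at (U, N) and (W, L); at each, neither player gains by switching.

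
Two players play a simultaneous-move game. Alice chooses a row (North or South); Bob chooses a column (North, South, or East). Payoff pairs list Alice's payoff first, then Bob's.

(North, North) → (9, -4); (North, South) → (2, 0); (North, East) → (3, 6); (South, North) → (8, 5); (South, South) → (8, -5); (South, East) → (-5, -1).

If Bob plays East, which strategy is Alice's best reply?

North

With Bob fixed at East, Alice's payoffs are: North → 3, South → -5.
The maximum is 3, achieved by North.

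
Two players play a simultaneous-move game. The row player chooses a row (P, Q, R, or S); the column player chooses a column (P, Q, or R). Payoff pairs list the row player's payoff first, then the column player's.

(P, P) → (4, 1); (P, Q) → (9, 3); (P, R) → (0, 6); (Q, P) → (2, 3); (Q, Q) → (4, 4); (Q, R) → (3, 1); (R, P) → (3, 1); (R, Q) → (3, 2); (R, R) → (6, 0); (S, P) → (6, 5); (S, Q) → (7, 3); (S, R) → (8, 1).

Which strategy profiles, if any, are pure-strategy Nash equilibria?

Check mutual best responses: a cell is a NE iff neither player can gain by unilaterally deviating.
The row player's best responses — vs P: S (payoff 6); vs Q: P (payoff 9); vs R: S (payoff 8).
The column player's best responses — vs P: R (payoff 6); vs Q: Q (payoff 4); vs R: Q (payoff 2); vs S: P (payoff 5).
The only mutual best response is (S, P); neither player gains by switching there.

(S, P)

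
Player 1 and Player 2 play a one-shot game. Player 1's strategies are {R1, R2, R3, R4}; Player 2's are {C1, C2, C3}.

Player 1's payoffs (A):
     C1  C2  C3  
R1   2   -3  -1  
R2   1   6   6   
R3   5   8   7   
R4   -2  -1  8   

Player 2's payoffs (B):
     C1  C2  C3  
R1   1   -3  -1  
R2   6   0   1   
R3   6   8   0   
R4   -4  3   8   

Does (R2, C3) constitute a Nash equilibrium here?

No

Holding Player 2 at C3: Player 1 gets 6 from R2 but could get 8 by switching to R4. Player 1 has a profitable deviation.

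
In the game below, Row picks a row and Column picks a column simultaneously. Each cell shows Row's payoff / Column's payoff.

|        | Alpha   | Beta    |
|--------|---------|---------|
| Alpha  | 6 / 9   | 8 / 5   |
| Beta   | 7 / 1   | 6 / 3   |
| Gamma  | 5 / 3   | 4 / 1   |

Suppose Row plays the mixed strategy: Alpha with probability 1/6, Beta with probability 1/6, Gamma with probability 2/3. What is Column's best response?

Alpha

Column's best reply maximizes expected payoff against the mix.
Alpha: (1/6)·9 + (1/6)·1 + (2/3)·3 = 11/3
Beta: (1/6)·5 + (1/6)·3 + (2/3)·1 = 2
Highest expected payoff is 11/3, from Alpha.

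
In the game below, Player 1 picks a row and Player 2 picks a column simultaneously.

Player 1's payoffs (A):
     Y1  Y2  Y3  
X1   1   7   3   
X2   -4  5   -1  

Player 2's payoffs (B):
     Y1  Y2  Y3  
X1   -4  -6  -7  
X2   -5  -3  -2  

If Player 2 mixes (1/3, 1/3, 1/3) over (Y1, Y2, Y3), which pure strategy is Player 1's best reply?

X1

Player 1's best reply maximizes expected payoff against the mix.
X1: (1/3)·1 + (1/3)·7 + (1/3)·3 = 11/3
X2: (1/3)·(-4) + (1/3)·5 + (1/3)·(-1) = 0
Highest expected payoff is 11/3, from X1.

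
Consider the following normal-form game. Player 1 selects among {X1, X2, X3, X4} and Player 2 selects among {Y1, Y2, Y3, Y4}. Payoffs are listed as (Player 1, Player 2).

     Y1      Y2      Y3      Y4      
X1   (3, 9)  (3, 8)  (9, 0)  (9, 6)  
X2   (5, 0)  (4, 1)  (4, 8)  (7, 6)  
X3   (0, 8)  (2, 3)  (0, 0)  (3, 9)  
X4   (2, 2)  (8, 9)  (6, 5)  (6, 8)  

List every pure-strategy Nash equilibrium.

Check mutual best responses: a cell is a NE iff neither player can gain by unilaterally deviating.
Player 1's best responses — vs Y1: X2 (payoff 5); vs Y2: X4 (payoff 8); vs Y3: X1 (payoff 9); vs Y4: X1 (payoff 9).
Player 2's best responses — vs X1: Y1 (payoff 9); vs X2: Y3 (payoff 8); vs X3: Y4 (payoff 9); vs X4: Y2 (payoff 9).
The only mutual best response is (X4, Y2); neither player gains by switching there.

(X4, Y2)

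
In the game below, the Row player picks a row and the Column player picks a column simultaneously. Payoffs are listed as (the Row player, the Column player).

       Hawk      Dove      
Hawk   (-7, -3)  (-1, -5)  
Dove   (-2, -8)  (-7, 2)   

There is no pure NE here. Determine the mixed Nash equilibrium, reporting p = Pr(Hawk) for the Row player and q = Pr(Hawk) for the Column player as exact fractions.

p = 5/6, q = 6/11

Each player's mixing probability is pinned down by making the *other* player indifferent.
The Column player indifferent between Hawk and Dove: p·(-3) + (1−p)·(-8) = p·(-5) + (1−p)·2 ⟹ (-8) + 5p = 2 + (-7)p ⟹ p = 5/6.
The Row player indifferent between Hawk and Dove: q·(-7) + (1−q)·(-1) = q·(-2) + (1−q)·(-7) ⟹ (-1) + (-6)q = (-7) + 5q ⟹ q = 6/11.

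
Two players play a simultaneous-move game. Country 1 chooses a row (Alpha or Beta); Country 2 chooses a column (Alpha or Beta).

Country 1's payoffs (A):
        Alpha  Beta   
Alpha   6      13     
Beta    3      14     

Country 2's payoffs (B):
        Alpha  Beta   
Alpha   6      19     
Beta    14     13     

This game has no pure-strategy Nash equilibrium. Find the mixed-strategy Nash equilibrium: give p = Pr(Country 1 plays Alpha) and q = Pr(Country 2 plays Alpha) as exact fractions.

p = 1/14, q = 1/4

Each player's mixing probability is pinned down by making the *other* player indifferent.
Country 2 indifferent between Alpha and Beta: p·6 + (1−p)·14 = p·19 + (1−p)·13 ⟹ 14 + (-8)p = 13 + 6p ⟹ p = 1/14.
Country 1 indifferent between Alpha and Beta: q·6 + (1−q)·13 = q·3 + (1−q)·14 ⟹ 13 + (-7)q = 14 + (-11)q ⟹ q = 1/4.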